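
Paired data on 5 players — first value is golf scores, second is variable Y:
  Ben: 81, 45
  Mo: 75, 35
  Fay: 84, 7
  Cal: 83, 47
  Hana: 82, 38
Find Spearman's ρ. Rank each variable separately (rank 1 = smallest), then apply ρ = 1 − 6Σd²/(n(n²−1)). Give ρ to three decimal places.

Ranks of variable 1: 2, 1, 5, 4, 3
Ranks of variable 2: 4, 2, 1, 5, 3
d = r₁ − r₂: -2, -1, 4, -1, 0
d²: 4, 1, 16, 1, 0; Σd² = 22
ρ = 1 − 6·22/(5·24) = 1 − 132/120 = -0.100

-0.100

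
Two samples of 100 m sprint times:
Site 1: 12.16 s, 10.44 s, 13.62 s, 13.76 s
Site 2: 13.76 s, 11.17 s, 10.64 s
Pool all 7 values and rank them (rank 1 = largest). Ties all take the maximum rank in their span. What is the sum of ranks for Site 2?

Sorted (descending): 13.76, 13.76, 13.62, 12.16, 11.17, 10.64, 10.44
The 2 values of 13.76 occupy positions 1–2 → each gets rank 2.
Site 2 values → pooled ranks: 13.76→2, 11.17→5, 10.64→6
Rank sum = 2 + 5 + 6 = 13

13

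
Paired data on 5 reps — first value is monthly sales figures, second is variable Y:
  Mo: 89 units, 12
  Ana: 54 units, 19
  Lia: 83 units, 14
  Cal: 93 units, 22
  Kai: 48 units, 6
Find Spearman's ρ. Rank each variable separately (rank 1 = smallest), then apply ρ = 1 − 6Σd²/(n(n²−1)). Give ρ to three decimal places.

0.600

Ranks of variable 1: 4, 2, 3, 5, 1
Ranks of variable 2: 2, 4, 3, 5, 1
d = r₁ − r₂: 2, -2, 0, 0, 0
d²: 4, 4, 0, 0, 0; Σd² = 8
ρ = 1 − 6·8/(5·24) = 1 − 48/120 = 0.600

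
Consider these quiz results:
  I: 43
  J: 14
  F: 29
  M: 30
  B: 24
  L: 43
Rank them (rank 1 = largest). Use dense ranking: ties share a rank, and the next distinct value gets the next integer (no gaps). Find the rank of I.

Sorted (descending): 43, 43, 30, 29, 24, 14
The 2 values of 43 share dense rank 1.
Remaining distinct values take the next consecutive integers.
I has value 43 → rank 1.

1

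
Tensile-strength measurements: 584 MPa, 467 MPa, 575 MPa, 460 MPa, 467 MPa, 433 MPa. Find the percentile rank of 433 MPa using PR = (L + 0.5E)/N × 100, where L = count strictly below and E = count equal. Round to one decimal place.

8.3

N = 6.
Strictly below 433: 0. Equal to 433: 1.
PR = (0 + 0.5·1)/6 × 100 = 8.3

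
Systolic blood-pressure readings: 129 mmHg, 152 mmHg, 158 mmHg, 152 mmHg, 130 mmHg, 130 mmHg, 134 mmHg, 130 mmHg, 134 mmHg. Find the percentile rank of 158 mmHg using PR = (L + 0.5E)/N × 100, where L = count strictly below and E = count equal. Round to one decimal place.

94.4

N = 9.
Strictly below 158: 8. Equal to 158: 1.
PR = (8 + 0.5·1)/9 × 100 = 94.4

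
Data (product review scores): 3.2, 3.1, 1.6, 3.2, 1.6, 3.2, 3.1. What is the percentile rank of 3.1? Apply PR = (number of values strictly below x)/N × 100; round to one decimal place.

N = 7.
Strictly below 3.1: 2. Equal to 3.1: 2.
PR = 2/7 × 100 = 28.6

28.6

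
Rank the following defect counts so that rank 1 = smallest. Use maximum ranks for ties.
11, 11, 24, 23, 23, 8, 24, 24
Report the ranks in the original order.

3, 3, 8, 5, 5, 1, 8, 8

Sorted (ascending): 8, 11, 11, 23, 23, 24, 24, 24
The 2 values of 11 occupy positions 2–3 → each gets rank 3.
The 2 values of 23 occupy positions 4–5 → each gets rank 5.
The 3 values of 24 occupy positions 6–8 → each gets rank 8.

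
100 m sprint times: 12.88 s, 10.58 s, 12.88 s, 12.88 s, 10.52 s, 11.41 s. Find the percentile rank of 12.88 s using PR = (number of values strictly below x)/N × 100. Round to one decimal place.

50.0

N = 6.
Strictly below 12.88: 3. Equal to 12.88: 3.
PR = 3/6 × 100 = 50.0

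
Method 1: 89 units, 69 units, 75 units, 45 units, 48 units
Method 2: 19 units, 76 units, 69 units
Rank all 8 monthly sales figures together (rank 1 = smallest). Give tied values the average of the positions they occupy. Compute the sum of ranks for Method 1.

23.5

Sorted (ascending): 19, 45, 48, 69, 69, 75, 76, 89
The 2 values of 69 occupy positions 4–5 → average rank (4+5)/2 = 4.5.
Method 1 values → pooled ranks: 89→8, 69→4.5, 75→6, 45→2, 48→3
Rank sum = 8 + 4.5 + 6 + 2 + 3 = 23.5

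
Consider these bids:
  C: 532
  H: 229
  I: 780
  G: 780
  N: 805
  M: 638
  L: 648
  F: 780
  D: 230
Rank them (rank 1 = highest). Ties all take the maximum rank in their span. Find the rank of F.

4

Sorted (descending): 805, 780, 780, 780, 648, 638, 532, 230, 229
The 3 values of 780 occupy positions 2–4 → each gets rank 4.
F has value 780 → rank 4.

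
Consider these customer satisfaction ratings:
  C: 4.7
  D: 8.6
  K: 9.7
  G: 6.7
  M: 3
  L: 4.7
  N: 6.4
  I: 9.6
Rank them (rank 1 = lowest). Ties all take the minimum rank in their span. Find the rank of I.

Sorted (ascending): 3, 4.7, 4.7, 6.4, 6.7, 8.6, 9.6, 9.7
The 2 values of 4.7 occupy positions 2–3 → each gets rank 2.
I has value 9.6 → rank 7.

7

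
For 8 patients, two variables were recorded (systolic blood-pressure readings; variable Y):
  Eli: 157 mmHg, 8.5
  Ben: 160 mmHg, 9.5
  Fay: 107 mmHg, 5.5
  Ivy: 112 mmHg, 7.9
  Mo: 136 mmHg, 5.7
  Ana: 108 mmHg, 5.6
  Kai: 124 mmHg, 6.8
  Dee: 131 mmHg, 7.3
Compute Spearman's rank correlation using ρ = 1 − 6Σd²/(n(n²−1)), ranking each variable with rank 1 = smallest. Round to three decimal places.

0.786

Ranks of variable 1: 7, 8, 1, 3, 6, 2, 4, 5
Ranks of variable 2: 7, 8, 1, 6, 3, 2, 4, 5
d = r₁ − r₂: 0, 0, 0, -3, 3, 0, 0, 0
d²: 0, 0, 0, 9, 9, 0, 0, 0; Σd² = 18
ρ = 1 − 6·18/(8·63) = 1 − 108/504 = 0.786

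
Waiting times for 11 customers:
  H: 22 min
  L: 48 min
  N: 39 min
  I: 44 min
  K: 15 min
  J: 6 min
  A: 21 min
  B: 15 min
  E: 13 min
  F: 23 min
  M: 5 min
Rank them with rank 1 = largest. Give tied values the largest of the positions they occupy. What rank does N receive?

Sorted (descending): 48, 44, 39, 23, 22, 21, 15, 15, 13, 6, 5
The 2 values of 15 occupy positions 7–8 → each gets rank 8.
N has value 39 min → rank 3.

3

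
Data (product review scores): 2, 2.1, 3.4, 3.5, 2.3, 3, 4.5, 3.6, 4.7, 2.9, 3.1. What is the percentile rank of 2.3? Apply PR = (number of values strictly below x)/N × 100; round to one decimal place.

N = 11.
Strictly below 2.3: 2. Equal to 2.3: 1.
PR = 2/11 × 100 = 18.2

18.2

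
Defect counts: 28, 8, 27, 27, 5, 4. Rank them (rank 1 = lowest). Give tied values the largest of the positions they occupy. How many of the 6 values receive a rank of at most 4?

Sorted (ascending): 4, 5, 8, 27, 27, 28
The 2 values of 27 occupy positions 4–5 → each gets rank 5.
Ranks ≤ 4: {1, 2, 3} → 3 values.

3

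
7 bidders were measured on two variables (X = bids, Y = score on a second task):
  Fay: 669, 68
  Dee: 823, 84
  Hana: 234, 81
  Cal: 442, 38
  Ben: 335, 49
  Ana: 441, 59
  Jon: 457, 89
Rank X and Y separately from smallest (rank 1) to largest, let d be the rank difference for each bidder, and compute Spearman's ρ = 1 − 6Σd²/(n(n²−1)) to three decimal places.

0.393

Ranks of variable 1: 6, 7, 1, 4, 2, 3, 5
Ranks of variable 2: 4, 6, 5, 1, 2, 3, 7
d = r₁ − r₂: 2, 1, -4, 3, 0, 0, -2
d²: 4, 1, 16, 9, 0, 0, 4; Σd² = 34
ρ = 1 − 6·34/(7·48) = 1 − 204/336 = 0.393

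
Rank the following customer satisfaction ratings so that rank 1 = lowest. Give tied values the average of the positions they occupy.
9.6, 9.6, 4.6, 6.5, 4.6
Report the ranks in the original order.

4.5, 4.5, 1.5, 3, 1.5

Sorted (ascending): 4.6, 4.6, 6.5, 9.6, 9.6
The 2 values of 4.6 occupy positions 1–2 → average rank (1+2)/2 = 1.5.
The 2 values of 9.6 occupy positions 4–5 → average rank (4+5)/2 = 4.5.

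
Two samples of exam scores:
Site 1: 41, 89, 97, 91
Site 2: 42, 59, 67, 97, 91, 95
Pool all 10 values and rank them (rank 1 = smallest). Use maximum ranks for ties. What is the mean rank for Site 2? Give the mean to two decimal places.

5.67

Sorted (ascending): 41, 42, 59, 67, 89, 91, 91, 95, 97, 97
The 2 values of 91 occupy positions 6–7 → each gets rank 7.
The 2 values of 97 occupy positions 9–10 → each gets rank 10.
Site 2 values → pooled ranks: 42→2, 59→3, 67→4, 97→10, 91→7, 95→8
Mean rank = (2 + 3 + 4 + 10 + 7 + 8) / 6 = 5.67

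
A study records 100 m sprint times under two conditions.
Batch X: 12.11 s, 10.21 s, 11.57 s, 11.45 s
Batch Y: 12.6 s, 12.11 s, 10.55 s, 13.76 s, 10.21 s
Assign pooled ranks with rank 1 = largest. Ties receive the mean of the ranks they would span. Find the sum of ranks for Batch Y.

Sorted (descending): 13.76, 12.6, 12.11, 12.11, 11.57, 11.45, 10.55, 10.21, 10.21
The 2 values of 12.11 occupy positions 3–4 → average rank (3+4)/2 = 3.5.
The 2 values of 10.21 occupy positions 8–9 → average rank (8+9)/2 = 8.5.
Batch Y values → pooled ranks: 12.6→2, 12.11→3.5, 10.55→7, 13.76→1, 10.21→8.5
Rank sum = 2 + 3.5 + 7 + 1 + 8.5 = 22

22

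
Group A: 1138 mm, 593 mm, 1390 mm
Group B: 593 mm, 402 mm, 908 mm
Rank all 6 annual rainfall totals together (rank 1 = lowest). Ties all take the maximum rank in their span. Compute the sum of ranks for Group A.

Sorted (ascending): 402, 593, 593, 908, 1138, 1390
The 2 values of 593 occupy positions 2–3 → each gets rank 3.
Group A values → pooled ranks: 1138→5, 593→3, 1390→6
Rank sum = 5 + 3 + 6 = 14

14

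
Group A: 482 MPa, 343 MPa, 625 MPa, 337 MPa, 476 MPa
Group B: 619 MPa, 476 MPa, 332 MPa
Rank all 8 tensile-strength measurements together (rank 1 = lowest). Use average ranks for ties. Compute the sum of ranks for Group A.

Sorted (ascending): 332, 337, 343, 476, 476, 482, 619, 625
The 2 values of 476 occupy positions 4–5 → average rank (4+5)/2 = 4.5.
Group A values → pooled ranks: 482→6, 343→3, 625→8, 337→2, 476→4.5
Rank sum = 6 + 3 + 8 + 2 + 4.5 = 23.5

23.5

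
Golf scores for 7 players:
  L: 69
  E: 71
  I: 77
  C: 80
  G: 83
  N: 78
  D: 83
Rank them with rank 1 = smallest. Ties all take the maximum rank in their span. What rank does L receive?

Sorted (ascending): 69, 71, 77, 78, 80, 83, 83
The 2 values of 83 occupy positions 6–7 → each gets rank 7.
L has value 69 → rank 1.

1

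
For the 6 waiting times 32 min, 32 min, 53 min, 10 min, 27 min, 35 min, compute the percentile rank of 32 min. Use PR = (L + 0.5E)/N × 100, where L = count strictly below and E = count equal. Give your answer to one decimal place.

50.0

N = 6.
Strictly below 32: 2. Equal to 32: 2.
PR = (2 + 0.5·2)/6 × 100 = 50.0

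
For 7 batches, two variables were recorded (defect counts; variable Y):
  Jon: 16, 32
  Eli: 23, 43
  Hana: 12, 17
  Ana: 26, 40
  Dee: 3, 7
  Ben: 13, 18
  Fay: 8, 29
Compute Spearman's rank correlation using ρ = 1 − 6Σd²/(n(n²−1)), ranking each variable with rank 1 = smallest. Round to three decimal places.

0.857

Ranks of variable 1: 5, 6, 3, 7, 1, 4, 2
Ranks of variable 2: 5, 7, 2, 6, 1, 3, 4
d = r₁ − r₂: 0, -1, 1, 1, 0, 1, -2
d²: 0, 1, 1, 1, 0, 1, 4; Σd² = 8
ρ = 1 − 6·8/(7·48) = 1 − 48/336 = 0.857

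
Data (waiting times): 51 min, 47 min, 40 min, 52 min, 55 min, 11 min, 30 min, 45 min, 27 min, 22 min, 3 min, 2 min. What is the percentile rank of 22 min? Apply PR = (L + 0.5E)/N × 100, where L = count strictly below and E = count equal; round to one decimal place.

29.2

N = 12.
Strictly below 22: 3. Equal to 22: 1.
PR = (3 + 0.5·1)/12 × 100 = 29.2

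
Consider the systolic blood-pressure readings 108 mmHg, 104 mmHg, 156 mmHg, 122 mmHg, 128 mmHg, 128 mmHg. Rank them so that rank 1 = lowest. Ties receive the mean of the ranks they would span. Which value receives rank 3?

Sorted (ascending): 104, 108, 122, 128, 128, 156
The 2 values of 128 occupy positions 4–5 → average rank (4+5)/2 = 4.5.
Rank 3 → value 122.

122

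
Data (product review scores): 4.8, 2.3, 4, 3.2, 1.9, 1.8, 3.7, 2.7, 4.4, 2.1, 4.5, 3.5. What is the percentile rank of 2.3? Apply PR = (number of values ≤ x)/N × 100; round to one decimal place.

N = 12.
Strictly below 2.3: 3. Equal to 2.3: 1.
PR = 4/12 × 100 = 33.3

33.3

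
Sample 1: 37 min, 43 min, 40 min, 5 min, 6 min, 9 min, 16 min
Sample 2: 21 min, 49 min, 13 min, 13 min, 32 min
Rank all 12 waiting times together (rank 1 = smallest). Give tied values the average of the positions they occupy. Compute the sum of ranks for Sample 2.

Sorted (ascending): 5, 6, 9, 13, 13, 16, 21, 32, 37, 40, 43, 49
The 2 values of 13 occupy positions 4–5 → average rank (4+5)/2 = 4.5.
Sample 2 values → pooled ranks: 21→7, 49→12, 13→4.5, 13→4.5, 32→8
Rank sum = 7 + 12 + 4.5 + 4.5 + 8 = 36

36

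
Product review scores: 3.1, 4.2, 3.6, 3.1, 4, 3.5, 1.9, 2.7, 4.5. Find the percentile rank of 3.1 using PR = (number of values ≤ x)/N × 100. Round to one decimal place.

44.4

N = 9.
Strictly below 3.1: 2. Equal to 3.1: 2.
PR = 4/9 × 100 = 44.4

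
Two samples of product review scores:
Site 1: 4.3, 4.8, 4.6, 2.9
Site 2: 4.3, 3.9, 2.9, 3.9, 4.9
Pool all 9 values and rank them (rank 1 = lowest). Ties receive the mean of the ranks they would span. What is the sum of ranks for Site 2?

23

Sorted (ascending): 2.9, 2.9, 3.9, 3.9, 4.3, 4.3, 4.6, 4.8, 4.9
The 2 values of 2.9 occupy positions 1–2 → average rank (1+2)/2 = 1.5.
The 2 values of 3.9 occupy positions 3–4 → average rank (3+4)/2 = 3.5.
The 2 values of 4.3 occupy positions 5–6 → average rank (5+6)/2 = 5.5.
Site 2 values → pooled ranks: 4.3→5.5, 3.9→3.5, 2.9→1.5, 3.9→3.5, 4.9→9
Rank sum = 5.5 + 3.5 + 1.5 + 3.5 + 9 = 23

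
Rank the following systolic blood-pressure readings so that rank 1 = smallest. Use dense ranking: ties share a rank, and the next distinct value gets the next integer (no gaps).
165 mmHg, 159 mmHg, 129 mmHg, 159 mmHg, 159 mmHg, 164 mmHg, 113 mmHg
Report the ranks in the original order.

5, 3, 2, 3, 3, 4, 1

Sorted (ascending): 113, 129, 159, 159, 159, 164, 165
The 3 values of 159 share dense rank 3.
Remaining distinct values take the next consecutive integers.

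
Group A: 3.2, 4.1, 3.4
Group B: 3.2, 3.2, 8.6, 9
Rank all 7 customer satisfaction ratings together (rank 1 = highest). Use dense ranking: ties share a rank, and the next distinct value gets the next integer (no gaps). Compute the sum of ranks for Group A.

Sorted (descending): 9, 8.6, 4.1, 3.4, 3.2, 3.2, 3.2
The 3 values of 3.2 share dense rank 5.
Remaining distinct values take the next consecutive integers.
Group A values → pooled ranks: 3.2→5, 4.1→3, 3.4→4
Rank sum = 5 + 3 + 4 = 12

12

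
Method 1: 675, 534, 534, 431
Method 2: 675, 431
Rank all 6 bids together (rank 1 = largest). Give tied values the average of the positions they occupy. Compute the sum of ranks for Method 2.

Sorted (descending): 675, 675, 534, 534, 431, 431
The 2 values of 675 occupy positions 1–2 → average rank (1+2)/2 = 1.5.
The 2 values of 534 occupy positions 3–4 → average rank (3+4)/2 = 3.5.
The 2 values of 431 occupy positions 5–6 → average rank (5+6)/2 = 5.5.
Method 2 values → pooled ranks: 675→1.5, 431→5.5
Rank sum = 1.5 + 5.5 = 7

7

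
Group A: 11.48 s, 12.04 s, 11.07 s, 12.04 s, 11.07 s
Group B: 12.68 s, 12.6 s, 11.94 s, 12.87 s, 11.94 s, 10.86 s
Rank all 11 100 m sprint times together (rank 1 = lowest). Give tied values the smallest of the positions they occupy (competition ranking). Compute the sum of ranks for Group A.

22

Sorted (ascending): 10.86, 11.07, 11.07, 11.48, 11.94, 11.94, 12.04, 12.04, 12.6, 12.68, 12.87
The 2 values of 11.07 occupy positions 2–3 → each gets rank 2.
The 2 values of 11.94 occupy positions 5–6 → each gets rank 5.
The 2 values of 12.04 occupy positions 7–8 → each gets rank 7.
Group A values → pooled ranks: 11.48→4, 12.04→7, 11.07→2, 12.04→7, 11.07→2
Rank sum = 4 + 7 + 2 + 7 + 2 = 22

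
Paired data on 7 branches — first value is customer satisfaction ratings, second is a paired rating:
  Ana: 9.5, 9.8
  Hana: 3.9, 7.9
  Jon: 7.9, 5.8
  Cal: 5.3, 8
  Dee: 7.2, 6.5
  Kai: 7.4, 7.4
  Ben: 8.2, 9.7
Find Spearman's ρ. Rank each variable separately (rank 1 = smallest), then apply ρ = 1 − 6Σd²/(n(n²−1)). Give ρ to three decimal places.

Ranks of variable 1: 7, 1, 5, 2, 3, 4, 6
Ranks of variable 2: 7, 4, 1, 5, 2, 3, 6
d = r₁ − r₂: 0, -3, 4, -3, 1, 1, 0
d²: 0, 9, 16, 9, 1, 1, 0; Σd² = 36
ρ = 1 − 6·36/(7·48) = 1 − 216/336 = 0.357

0.357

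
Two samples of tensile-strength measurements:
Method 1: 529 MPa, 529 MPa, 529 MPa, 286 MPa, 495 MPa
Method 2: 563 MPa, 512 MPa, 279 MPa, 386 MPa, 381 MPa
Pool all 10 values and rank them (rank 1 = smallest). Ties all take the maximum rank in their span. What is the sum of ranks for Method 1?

34

Sorted (ascending): 279, 286, 381, 386, 495, 512, 529, 529, 529, 563
The 3 values of 529 occupy positions 7–9 → each gets rank 9.
Method 1 values → pooled ranks: 529→9, 529→9, 529→9, 286→2, 495→5
Rank sum = 9 + 9 + 9 + 2 + 5 = 34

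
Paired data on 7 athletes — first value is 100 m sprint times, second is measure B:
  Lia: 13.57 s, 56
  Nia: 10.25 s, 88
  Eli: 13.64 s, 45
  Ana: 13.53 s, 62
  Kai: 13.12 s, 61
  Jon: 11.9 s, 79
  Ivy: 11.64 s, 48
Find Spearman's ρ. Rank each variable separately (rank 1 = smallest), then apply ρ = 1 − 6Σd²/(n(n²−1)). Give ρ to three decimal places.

Ranks of variable 1: 6, 1, 7, 5, 4, 3, 2
Ranks of variable 2: 3, 7, 1, 5, 4, 6, 2
d = r₁ − r₂: 3, -6, 6, 0, 0, -3, 0
d²: 9, 36, 36, 0, 0, 9, 0; Σd² = 90
ρ = 1 − 6·90/(7·48) = 1 − 540/336 = -0.607

-0.607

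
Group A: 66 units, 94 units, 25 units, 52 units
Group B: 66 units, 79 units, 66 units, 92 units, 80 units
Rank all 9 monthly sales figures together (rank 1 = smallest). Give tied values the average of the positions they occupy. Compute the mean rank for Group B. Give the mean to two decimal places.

Sorted (ascending): 25, 52, 66, 66, 66, 79, 80, 92, 94
The 3 values of 66 occupy positions 3–5 → average rank 4.
Group B values → pooled ranks: 66→4, 79→6, 66→4, 92→8, 80→7
Mean rank = (4 + 6 + 4 + 8 + 7) / 5 = 5.80

5.80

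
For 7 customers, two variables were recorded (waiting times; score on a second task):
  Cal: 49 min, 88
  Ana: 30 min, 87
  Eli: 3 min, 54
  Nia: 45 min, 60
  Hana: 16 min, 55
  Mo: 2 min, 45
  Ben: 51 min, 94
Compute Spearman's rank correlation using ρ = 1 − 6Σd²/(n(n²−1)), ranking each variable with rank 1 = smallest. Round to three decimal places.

0.964

Ranks of variable 1: 6, 4, 2, 5, 3, 1, 7
Ranks of variable 2: 6, 5, 2, 4, 3, 1, 7
d = r₁ − r₂: 0, -1, 0, 1, 0, 0, 0
d²: 0, 1, 0, 1, 0, 0, 0; Σd² = 2
ρ = 1 − 6·2/(7·48) = 1 − 12/336 = 0.964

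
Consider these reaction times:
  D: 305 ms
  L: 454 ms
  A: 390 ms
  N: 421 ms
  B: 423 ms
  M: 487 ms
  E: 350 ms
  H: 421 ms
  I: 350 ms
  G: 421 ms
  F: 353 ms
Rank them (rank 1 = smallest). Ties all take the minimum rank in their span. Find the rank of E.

Sorted (ascending): 305, 350, 350, 353, 390, 421, 421, 421, 423, 454, 487
The 2 values of 350 occupy positions 2–3 → each gets rank 2.
The 3 values of 421 occupy positions 6–8 → each gets rank 6.
E has value 350 ms → rank 2.

2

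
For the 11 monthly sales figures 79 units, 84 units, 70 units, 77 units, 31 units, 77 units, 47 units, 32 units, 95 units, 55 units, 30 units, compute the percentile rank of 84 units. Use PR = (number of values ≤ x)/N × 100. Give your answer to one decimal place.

N = 11.
Strictly below 84: 9. Equal to 84: 1.
PR = 10/11 × 100 = 90.9

90.9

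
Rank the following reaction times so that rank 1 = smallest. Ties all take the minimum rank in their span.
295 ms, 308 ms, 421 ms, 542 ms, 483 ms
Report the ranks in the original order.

1, 2, 3, 5, 4

Sorted (ascending): 295, 308, 421, 483, 542
No ties — each value takes its position as its rank.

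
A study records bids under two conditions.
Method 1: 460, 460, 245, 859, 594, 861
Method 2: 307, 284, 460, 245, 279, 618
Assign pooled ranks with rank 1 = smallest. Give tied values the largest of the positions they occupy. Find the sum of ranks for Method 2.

Sorted (ascending): 245, 245, 279, 284, 307, 460, 460, 460, 594, 618, 859, 861
The 2 values of 245 occupy positions 1–2 → each gets rank 2.
The 3 values of 460 occupy positions 6–8 → each gets rank 8.
Method 2 values → pooled ranks: 307→5, 284→4, 460→8, 245→2, 279→3, 618→10
Rank sum = 5 + 4 + 8 + 2 + 3 + 10 = 32

32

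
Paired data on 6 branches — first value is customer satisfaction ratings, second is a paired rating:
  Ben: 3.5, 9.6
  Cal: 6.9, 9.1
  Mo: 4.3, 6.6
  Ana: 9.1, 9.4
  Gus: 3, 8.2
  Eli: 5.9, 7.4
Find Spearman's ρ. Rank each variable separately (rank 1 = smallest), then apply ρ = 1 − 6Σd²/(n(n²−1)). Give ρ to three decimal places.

Ranks of variable 1: 2, 5, 3, 6, 1, 4
Ranks of variable 2: 6, 4, 1, 5, 3, 2
d = r₁ − r₂: -4, 1, 2, 1, -2, 2
d²: 16, 1, 4, 1, 4, 4; Σd² = 30
ρ = 1 − 6·30/(6·35) = 1 − 180/210 = 0.143

0.143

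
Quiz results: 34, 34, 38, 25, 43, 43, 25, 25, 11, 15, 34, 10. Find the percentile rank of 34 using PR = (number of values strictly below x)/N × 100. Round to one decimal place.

50.0

N = 12.
Strictly below 34: 6. Equal to 34: 3.
PR = 6/12 × 100 = 50.0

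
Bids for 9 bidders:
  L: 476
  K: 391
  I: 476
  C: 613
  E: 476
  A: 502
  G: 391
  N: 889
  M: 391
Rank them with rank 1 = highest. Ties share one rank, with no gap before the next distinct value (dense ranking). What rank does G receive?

5

Sorted (descending): 889, 613, 502, 476, 476, 476, 391, 391, 391
The 3 values of 476 share dense rank 4.
The 3 values of 391 share dense rank 5.
Remaining distinct values take the next consecutive integers.
G has value 391 → rank 5.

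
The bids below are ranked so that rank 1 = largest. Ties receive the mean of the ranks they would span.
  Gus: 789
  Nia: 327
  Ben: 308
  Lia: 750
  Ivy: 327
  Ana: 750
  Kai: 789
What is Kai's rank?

1.5

Sorted (descending): 789, 789, 750, 750, 327, 327, 308
The 2 values of 789 occupy positions 1–2 → average rank (1+2)/2 = 1.5.
The 2 values of 750 occupy positions 3–4 → average rank (3+4)/2 = 3.5.
The 2 values of 327 occupy positions 5–6 → average rank (5+6)/2 = 5.5.
Kai has value 789 → rank 1.5.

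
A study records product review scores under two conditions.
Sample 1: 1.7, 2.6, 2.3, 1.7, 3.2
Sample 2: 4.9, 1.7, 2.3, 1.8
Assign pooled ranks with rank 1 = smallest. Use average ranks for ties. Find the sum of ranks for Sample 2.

Sorted (ascending): 1.7, 1.7, 1.7, 1.8, 2.3, 2.3, 2.6, 3.2, 4.9
The 3 values of 1.7 occupy positions 1–3 → average rank 2.
The 2 values of 2.3 occupy positions 5–6 → average rank (5+6)/2 = 5.5.
Sample 2 values → pooled ranks: 4.9→9, 1.7→2, 2.3→5.5, 1.8→4
Rank sum = 9 + 2 + 5.5 + 4 = 20.5

20.5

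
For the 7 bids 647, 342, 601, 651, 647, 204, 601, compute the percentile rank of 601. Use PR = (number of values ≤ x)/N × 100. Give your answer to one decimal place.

57.1

N = 7.
Strictly below 601: 2. Equal to 601: 2.
PR = 4/7 × 100 = 57.1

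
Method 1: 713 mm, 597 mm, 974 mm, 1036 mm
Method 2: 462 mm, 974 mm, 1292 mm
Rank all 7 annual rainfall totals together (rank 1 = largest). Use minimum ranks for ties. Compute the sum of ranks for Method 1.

16

Sorted (descending): 1292, 1036, 974, 974, 713, 597, 462
The 2 values of 974 occupy positions 3–4 → each gets rank 3.
Method 1 values → pooled ranks: 713→5, 597→6, 974→3, 1036→2
Rank sum = 5 + 6 + 3 + 2 = 16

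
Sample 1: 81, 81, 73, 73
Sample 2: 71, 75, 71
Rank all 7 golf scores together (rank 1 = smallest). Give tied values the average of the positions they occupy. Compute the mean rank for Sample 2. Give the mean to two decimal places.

2.67

Sorted (ascending): 71, 71, 73, 73, 75, 81, 81
The 2 values of 71 occupy positions 1–2 → average rank (1+2)/2 = 1.5.
The 2 values of 73 occupy positions 3–4 → average rank (3+4)/2 = 3.5.
The 2 values of 81 occupy positions 6–7 → average rank (6+7)/2 = 6.5.
Sample 2 values → pooled ranks: 71→1.5, 75→5, 71→1.5
Mean rank = (1.5 + 5 + 1.5) / 3 = 2.67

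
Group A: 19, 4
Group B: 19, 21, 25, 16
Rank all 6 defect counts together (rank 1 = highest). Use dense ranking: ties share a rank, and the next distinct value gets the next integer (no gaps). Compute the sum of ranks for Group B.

10

Sorted (descending): 25, 21, 19, 19, 16, 4
The 2 values of 19 share dense rank 3.
Remaining distinct values take the next consecutive integers.
Group B values → pooled ranks: 19→3, 21→2, 25→1, 16→4
Rank sum = 3 + 2 + 1 + 4 = 10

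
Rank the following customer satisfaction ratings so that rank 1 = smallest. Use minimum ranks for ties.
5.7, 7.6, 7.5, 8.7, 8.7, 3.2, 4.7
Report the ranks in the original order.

3, 5, 4, 6, 6, 1, 2

Sorted (ascending): 3.2, 4.7, 5.7, 7.5, 7.6, 8.7, 8.7
The 2 values of 8.7 occupy positions 6–7 → each gets rank 6.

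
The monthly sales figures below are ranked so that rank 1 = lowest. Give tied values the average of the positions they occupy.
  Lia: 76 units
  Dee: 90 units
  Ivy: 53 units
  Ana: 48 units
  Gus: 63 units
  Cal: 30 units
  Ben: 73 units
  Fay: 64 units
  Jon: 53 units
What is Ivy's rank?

3.5

Sorted (ascending): 30, 48, 53, 53, 63, 64, 73, 76, 90
The 2 values of 53 occupy positions 3–4 → average rank (3+4)/2 = 3.5.
Ivy has value 53 units → rank 3.5.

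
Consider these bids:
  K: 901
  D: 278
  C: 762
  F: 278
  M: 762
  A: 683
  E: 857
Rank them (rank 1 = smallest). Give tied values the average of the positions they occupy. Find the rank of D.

Sorted (ascending): 278, 278, 683, 762, 762, 857, 901
The 2 values of 278 occupy positions 1–2 → average rank (1+2)/2 = 1.5.
The 2 values of 762 occupy positions 4–5 → average rank (4+5)/2 = 4.5.
D has value 278 → rank 1.5.

1.5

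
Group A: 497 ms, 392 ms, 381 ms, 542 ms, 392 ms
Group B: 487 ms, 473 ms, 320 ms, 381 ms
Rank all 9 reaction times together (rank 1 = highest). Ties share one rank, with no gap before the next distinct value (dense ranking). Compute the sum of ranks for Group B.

20

Sorted (descending): 542, 497, 487, 473, 392, 392, 381, 381, 320
The 2 values of 392 share dense rank 5.
The 2 values of 381 share dense rank 6.
Remaining distinct values take the next consecutive integers.
Group B values → pooled ranks: 487→3, 473→4, 320→7, 381→6
Rank sum = 3 + 4 + 7 + 6 = 20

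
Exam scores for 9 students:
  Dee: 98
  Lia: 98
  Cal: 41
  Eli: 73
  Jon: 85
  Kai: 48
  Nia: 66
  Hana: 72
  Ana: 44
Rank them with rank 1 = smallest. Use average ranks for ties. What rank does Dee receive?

8.5

Sorted (ascending): 41, 44, 48, 66, 72, 73, 85, 98, 98
The 2 values of 98 occupy positions 8–9 → average rank (8+9)/2 = 8.5.
Dee has value 98 → rank 8.5.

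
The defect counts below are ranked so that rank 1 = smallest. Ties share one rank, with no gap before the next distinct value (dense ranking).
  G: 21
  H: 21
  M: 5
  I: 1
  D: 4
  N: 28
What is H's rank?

4

Sorted (ascending): 1, 4, 5, 21, 21, 28
The 2 values of 21 share dense rank 4.
Remaining distinct values take the next consecutive integers.
H has value 21 → rank 4.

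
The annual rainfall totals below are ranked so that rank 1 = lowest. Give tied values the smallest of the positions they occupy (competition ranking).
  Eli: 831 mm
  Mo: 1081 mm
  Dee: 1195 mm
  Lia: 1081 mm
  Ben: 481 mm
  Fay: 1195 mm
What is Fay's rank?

5

Sorted (ascending): 481, 831, 1081, 1081, 1195, 1195
The 2 values of 1081 occupy positions 3–4 → each gets rank 3.
The 2 values of 1195 occupy positions 5–6 → each gets rank 5.
Fay has value 1195 mm → rank 5.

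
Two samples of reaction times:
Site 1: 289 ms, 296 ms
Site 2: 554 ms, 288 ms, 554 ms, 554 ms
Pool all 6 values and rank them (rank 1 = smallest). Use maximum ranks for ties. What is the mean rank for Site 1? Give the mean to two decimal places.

2.50

Sorted (ascending): 288, 289, 296, 554, 554, 554
The 3 values of 554 occupy positions 4–6 → each gets rank 6.
Site 1 values → pooled ranks: 289→2, 296→3
Mean rank = (2 + 3) / 2 = 2.50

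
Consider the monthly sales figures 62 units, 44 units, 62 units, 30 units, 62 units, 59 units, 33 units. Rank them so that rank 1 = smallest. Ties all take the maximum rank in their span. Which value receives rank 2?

Sorted (ascending): 30, 33, 44, 59, 62, 62, 62
The 3 values of 62 occupy positions 5–7 → each gets rank 7.
Rank 2 → value 33.

33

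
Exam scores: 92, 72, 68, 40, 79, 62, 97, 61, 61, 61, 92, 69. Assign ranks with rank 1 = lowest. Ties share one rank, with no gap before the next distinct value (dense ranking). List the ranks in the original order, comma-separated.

Sorted (ascending): 40, 61, 61, 61, 62, 68, 69, 72, 79, 92, 92, 97
The 3 values of 61 share dense rank 2.
The 2 values of 92 share dense rank 8.
Remaining distinct values take the next consecutive integers.

8, 6, 4, 1, 7, 3, 9, 2, 2, 2, 8, 5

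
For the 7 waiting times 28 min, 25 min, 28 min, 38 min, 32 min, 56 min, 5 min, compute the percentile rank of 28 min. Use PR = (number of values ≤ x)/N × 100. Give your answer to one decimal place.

57.1

N = 7.
Strictly below 28: 2. Equal to 28: 2.
PR = 4/7 × 100 = 57.1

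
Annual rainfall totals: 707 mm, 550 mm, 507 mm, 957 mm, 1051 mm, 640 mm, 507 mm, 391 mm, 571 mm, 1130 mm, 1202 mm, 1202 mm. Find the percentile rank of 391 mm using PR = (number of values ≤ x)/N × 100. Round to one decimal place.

N = 12.
Strictly below 391: 0. Equal to 391: 1.
PR = 1/12 × 100 = 8.3

8.3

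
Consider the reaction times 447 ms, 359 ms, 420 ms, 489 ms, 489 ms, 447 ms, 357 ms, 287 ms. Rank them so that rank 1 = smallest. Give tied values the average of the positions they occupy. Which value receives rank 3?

Sorted (ascending): 287, 357, 359, 420, 447, 447, 489, 489
The 2 values of 447 occupy positions 5–6 → average rank (5+6)/2 = 5.5.
The 2 values of 489 occupy positions 7–8 → average rank (7+8)/2 = 7.5.
Rank 3 → value 359.

359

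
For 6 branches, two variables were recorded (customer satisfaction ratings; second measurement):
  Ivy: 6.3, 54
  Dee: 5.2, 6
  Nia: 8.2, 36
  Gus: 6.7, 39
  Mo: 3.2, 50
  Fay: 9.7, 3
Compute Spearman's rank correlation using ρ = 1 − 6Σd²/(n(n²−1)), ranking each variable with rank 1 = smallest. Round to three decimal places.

-0.543

Ranks of variable 1: 3, 2, 5, 4, 1, 6
Ranks of variable 2: 6, 2, 3, 4, 5, 1
d = r₁ − r₂: -3, 0, 2, 0, -4, 5
d²: 9, 0, 4, 0, 16, 25; Σd² = 54
ρ = 1 − 6·54/(6·35) = 1 − 324/210 = -0.543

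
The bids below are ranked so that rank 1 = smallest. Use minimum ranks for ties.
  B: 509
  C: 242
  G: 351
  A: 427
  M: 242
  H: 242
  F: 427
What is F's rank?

Sorted (ascending): 242, 242, 242, 351, 427, 427, 509
The 3 values of 242 occupy positions 1–3 → each gets rank 1.
The 2 values of 427 occupy positions 5–6 → each gets rank 5.
F has value 427 → rank 5.

5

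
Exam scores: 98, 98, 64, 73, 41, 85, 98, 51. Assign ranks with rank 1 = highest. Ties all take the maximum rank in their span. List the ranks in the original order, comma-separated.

Sorted (descending): 98, 98, 98, 85, 73, 64, 51, 41
The 3 values of 98 occupy positions 1–3 → each gets rank 3.

3, 3, 6, 5, 8, 4, 3, 7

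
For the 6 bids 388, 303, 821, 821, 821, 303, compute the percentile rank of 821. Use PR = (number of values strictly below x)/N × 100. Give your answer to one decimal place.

50.0

N = 6.
Strictly below 821: 3. Equal to 821: 3.
PR = 3/6 × 100 = 50.0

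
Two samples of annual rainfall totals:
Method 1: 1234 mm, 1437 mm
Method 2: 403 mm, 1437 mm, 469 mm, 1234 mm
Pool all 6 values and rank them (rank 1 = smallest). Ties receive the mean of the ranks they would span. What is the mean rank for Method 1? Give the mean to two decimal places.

Sorted (ascending): 403, 469, 1234, 1234, 1437, 1437
The 2 values of 1234 occupy positions 3–4 → average rank (3+4)/2 = 3.5.
The 2 values of 1437 occupy positions 5–6 → average rank (5+6)/2 = 5.5.
Method 1 values → pooled ranks: 1234→3.5, 1437→5.5
Mean rank = (3.5 + 5.5) / 2 = 4.50

4.50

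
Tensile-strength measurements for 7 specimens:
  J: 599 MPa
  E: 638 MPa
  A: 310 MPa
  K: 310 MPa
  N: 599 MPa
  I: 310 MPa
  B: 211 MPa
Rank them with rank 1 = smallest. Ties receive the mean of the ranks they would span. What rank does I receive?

Sorted (ascending): 211, 310, 310, 310, 599, 599, 638
The 3 values of 310 occupy positions 2–4 → average rank 3.
The 2 values of 599 occupy positions 5–6 → average rank (5+6)/2 = 5.5.
I has value 310 MPa → rank 3.

3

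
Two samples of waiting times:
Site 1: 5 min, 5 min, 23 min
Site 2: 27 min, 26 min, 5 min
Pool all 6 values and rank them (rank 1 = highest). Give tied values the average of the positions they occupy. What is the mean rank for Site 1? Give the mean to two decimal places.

4.33

Sorted (descending): 27, 26, 23, 5, 5, 5
The 3 values of 5 occupy positions 4–6 → average rank 5.
Site 1 values → pooled ranks: 5→5, 5→5, 23→3
Mean rank = (5 + 5 + 3) / 3 = 4.33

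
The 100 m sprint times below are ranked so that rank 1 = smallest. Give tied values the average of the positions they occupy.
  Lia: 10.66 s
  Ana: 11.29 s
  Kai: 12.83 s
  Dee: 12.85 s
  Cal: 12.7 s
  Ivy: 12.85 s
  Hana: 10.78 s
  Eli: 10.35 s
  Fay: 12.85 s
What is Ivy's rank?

8

Sorted (ascending): 10.35, 10.66, 10.78, 11.29, 12.7, 12.83, 12.85, 12.85, 12.85
The 3 values of 12.85 occupy positions 7–9 → average rank 8.
Ivy has value 12.85 s → rank 8.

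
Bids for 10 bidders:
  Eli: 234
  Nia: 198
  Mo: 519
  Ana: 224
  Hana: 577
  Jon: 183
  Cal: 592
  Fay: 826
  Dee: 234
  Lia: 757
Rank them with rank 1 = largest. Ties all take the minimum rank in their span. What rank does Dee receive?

6

Sorted (descending): 826, 757, 592, 577, 519, 234, 234, 224, 198, 183
The 2 values of 234 occupy positions 6–7 → each gets rank 6.
Dee has value 234 → rank 6.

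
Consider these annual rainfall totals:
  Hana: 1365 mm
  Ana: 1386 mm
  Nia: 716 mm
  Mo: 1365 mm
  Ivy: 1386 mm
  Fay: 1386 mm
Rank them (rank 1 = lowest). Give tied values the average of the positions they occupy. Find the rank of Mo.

2.5

Sorted (ascending): 716, 1365, 1365, 1386, 1386, 1386
The 2 values of 1365 occupy positions 2–3 → average rank (2+3)/2 = 2.5.
The 3 values of 1386 occupy positions 4–6 → average rank 5.
Mo has value 1365 mm → rank 2.5.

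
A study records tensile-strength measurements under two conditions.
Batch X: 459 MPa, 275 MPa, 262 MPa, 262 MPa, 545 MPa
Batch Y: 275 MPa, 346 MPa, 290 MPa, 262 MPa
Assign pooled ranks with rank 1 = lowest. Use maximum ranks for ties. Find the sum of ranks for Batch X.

28

Sorted (ascending): 262, 262, 262, 275, 275, 290, 346, 459, 545
The 3 values of 262 occupy positions 1–3 → each gets rank 3.
The 2 values of 275 occupy positions 4–5 → each gets rank 5.
Batch X values → pooled ranks: 459→8, 275→5, 262→3, 262→3, 545→9
Rank sum = 8 + 5 + 3 + 3 + 9 = 28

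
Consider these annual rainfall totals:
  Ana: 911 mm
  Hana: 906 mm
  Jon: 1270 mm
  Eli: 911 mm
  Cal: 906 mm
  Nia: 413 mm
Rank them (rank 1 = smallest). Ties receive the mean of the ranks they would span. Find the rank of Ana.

4.5

Sorted (ascending): 413, 906, 906, 911, 911, 1270
The 2 values of 906 occupy positions 2–3 → average rank (2+3)/2 = 2.5.
The 2 values of 911 occupy positions 4–5 → average rank (4+5)/2 = 4.5.
Ana has value 911 mm → rank 4.5.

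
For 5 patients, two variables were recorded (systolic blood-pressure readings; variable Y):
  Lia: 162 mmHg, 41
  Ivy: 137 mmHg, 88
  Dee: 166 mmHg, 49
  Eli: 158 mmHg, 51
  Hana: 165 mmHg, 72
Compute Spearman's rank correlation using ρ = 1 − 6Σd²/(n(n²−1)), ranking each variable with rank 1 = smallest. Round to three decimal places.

Ranks of variable 1: 3, 1, 5, 2, 4
Ranks of variable 2: 1, 5, 2, 3, 4
d = r₁ − r₂: 2, -4, 3, -1, 0
d²: 4, 16, 9, 1, 0; Σd² = 30
ρ = 1 − 6·30/(5·24) = 1 − 180/120 = -0.500

-0.500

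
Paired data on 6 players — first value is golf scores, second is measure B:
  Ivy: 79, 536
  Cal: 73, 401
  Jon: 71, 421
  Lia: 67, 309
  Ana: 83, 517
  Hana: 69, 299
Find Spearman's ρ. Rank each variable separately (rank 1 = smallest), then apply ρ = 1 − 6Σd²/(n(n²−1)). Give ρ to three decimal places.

Ranks of variable 1: 5, 4, 3, 1, 6, 2
Ranks of variable 2: 6, 3, 4, 2, 5, 1
d = r₁ − r₂: -1, 1, -1, -1, 1, 1
d²: 1, 1, 1, 1, 1, 1; Σd² = 6
ρ = 1 − 6·6/(6·35) = 1 − 36/210 = 0.829

0.829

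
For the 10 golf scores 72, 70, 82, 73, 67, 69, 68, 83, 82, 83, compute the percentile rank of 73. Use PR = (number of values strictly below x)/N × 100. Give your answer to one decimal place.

N = 10.
Strictly below 73: 5. Equal to 73: 1.
PR = 5/10 × 100 = 50.0

50.0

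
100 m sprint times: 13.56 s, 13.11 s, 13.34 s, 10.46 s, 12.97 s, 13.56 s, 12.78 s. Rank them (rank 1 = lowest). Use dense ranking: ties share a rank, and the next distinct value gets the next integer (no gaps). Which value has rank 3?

12.97

Sorted (ascending): 10.46, 12.78, 12.97, 13.11, 13.34, 13.56, 13.56
The 2 values of 13.56 share dense rank 6.
Remaining distinct values take the next consecutive integers.
Rank 3 → value 12.97.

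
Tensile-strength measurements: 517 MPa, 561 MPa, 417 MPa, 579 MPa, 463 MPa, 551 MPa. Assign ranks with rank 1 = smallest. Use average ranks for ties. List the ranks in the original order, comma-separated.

3, 5, 1, 6, 2, 4

Sorted (ascending): 417, 463, 517, 551, 561, 579
No ties — each value takes its position as its rank.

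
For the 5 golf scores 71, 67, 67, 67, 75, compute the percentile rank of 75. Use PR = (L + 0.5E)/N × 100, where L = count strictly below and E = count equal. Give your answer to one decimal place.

90.0

N = 5.
Strictly below 75: 4. Equal to 75: 1.
PR = (4 + 0.5·1)/5 × 100 = 90.0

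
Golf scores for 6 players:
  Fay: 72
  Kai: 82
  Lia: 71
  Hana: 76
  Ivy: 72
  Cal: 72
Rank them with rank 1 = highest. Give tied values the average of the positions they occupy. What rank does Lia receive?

6

Sorted (descending): 82, 76, 72, 72, 72, 71
The 3 values of 72 occupy positions 3–5 → average rank 4.
Lia has value 71 → rank 6.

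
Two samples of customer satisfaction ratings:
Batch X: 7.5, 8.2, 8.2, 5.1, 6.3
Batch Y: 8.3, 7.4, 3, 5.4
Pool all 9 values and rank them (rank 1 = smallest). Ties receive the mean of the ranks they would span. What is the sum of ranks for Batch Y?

18

Sorted (ascending): 3, 5.1, 5.4, 6.3, 7.4, 7.5, 8.2, 8.2, 8.3
The 2 values of 8.2 occupy positions 7–8 → average rank (7+8)/2 = 7.5.
Batch Y values → pooled ranks: 8.3→9, 7.4→5, 3→1, 5.4→3
Rank sum = 9 + 5 + 1 + 3 = 18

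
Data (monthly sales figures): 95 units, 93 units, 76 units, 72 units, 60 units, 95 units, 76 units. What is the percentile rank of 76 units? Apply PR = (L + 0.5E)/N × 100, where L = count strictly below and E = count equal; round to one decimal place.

42.9

N = 7.
Strictly below 76: 2. Equal to 76: 2.
PR = (2 + 0.5·2)/7 × 100 = 42.9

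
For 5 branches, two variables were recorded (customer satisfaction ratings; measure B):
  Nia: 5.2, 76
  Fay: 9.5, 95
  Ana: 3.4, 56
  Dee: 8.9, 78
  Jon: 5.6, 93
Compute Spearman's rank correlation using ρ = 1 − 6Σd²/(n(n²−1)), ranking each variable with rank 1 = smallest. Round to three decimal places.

Ranks of variable 1: 2, 5, 1, 4, 3
Ranks of variable 2: 2, 5, 1, 3, 4
d = r₁ − r₂: 0, 0, 0, 1, -1
d²: 0, 0, 0, 1, 1; Σd² = 2
ρ = 1 − 6·2/(5·24) = 1 − 12/120 = 0.900

0.900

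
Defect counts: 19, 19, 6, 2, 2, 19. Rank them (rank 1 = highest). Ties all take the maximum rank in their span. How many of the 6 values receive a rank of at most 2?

0

Sorted (descending): 19, 19, 19, 6, 2, 2
The 3 values of 19 occupy positions 1–3 → each gets rank 3.
The 2 values of 2 occupy positions 5–6 → each gets rank 6.
Ranks ≤ 2: {} → 0 values.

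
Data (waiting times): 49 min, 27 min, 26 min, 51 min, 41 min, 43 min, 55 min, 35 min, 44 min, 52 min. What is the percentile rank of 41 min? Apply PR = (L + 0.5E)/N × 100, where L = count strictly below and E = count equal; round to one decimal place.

N = 10.
Strictly below 41: 3. Equal to 41: 1.
PR = (3 + 0.5·1)/10 × 100 = 35.0

35.0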